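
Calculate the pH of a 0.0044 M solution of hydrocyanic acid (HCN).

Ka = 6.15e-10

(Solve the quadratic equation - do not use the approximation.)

x² + Ka×x - Ka×C = 0. Using quadratic formula: [H⁺] = 1.6447e-06

pH = 5.78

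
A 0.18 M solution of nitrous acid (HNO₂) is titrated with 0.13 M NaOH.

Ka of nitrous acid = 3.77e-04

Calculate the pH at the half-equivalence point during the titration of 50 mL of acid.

At half-equivalence [HA] = [A⁻], so Henderson-Hasselbalch gives pH = pKa = -log(3.77e-04) = 3.42.

pH = pKa = 3.42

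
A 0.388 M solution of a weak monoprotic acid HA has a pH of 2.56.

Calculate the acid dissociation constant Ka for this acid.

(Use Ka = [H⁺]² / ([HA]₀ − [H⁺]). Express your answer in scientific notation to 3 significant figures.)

[H⁺] = 10^(−pH) = 10^(−2.56) = 2.754e-03 M. For HA ⇌ H⁺ + A⁻, Ka = [H⁺][A⁻]/[HA] = [H⁺]² / ([HA]₀ − [H⁺]) = (2.754e-03)² / (0.388 − 2.754e-03) = 1.97e-05.

K_a = 1.97e-05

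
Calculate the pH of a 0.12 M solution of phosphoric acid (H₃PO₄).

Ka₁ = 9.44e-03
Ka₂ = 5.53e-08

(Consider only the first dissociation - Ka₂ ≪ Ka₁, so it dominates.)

First dissociation dominates. From Ka₁ = [H⁺][HA⁻]/[H₂A], x² + Ka₁·x − Ka₁·C = 0 with C = 0.12 M and Ka₁ = 9.44e-03. Solving: [H⁺] = (−Ka₁ + √(Ka₁² + 4·Ka₁·C)) / 2 = 2.9266e-02 M. pH = -log(2.9266e-02) = 1.53.

pH = 1.53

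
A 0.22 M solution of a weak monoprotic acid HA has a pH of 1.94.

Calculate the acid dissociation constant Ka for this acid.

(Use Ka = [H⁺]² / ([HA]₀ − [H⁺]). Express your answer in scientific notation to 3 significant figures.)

[H⁺] = 10^(−pH) = 10^(−1.94) = 1.148e-02 M. For HA ⇌ H⁺ + A⁻, Ka = [H⁺][A⁻]/[HA] = [H⁺]² / ([HA]₀ − [H⁺]) = (1.148e-02)² / (0.22 − 1.148e-02) = 6.32e-04.

K_a = 6.32e-04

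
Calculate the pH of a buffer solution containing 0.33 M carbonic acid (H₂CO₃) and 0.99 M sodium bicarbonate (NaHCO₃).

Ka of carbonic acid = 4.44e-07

pKa = -log(4.44e-07) = 6.35. pH = pKa + log([A⁻]/[HA]) = 6.35 + log(0.99/0.33)

pH = 6.83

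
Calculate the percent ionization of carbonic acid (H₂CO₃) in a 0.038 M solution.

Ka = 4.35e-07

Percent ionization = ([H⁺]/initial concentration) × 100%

Using Ka equilibrium: x² + Ka×x - Ka×C = 0. Solving: [H⁺] = 1.2835e-04. Percent = (1.2835e-04/0.038) × 100

Percent ionization = 0.338%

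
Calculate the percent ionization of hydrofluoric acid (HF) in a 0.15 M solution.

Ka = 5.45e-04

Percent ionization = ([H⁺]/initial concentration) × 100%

Using Ka equilibrium: x² + Ka×x - Ka×C = 0. Solving: [H⁺] = 8.7732e-03. Percent = (8.7732e-03/0.15) × 100

Percent ionization = 5.85%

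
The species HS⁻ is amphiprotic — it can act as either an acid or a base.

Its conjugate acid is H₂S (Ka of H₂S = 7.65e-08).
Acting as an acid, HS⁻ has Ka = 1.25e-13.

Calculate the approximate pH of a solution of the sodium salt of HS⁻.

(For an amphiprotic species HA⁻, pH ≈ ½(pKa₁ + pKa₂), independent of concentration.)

pKa₁ = -log(7.65e-08) = 7.12; pKa₂ = -log(1.25e-13) = 12.90. For an amphiprotic species, pH ≈ ½(pKa₁ + pKa₂) = ½(7.12 + 12.90) = 10.01.

pH = 10.01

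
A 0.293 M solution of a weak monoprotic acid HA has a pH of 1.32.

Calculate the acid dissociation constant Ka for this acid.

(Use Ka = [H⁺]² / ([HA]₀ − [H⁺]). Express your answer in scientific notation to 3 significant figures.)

[H⁺] = 10^(−pH) = 10^(−1.32) = 4.786e-02 M. For HA ⇌ H⁺ + A⁻, Ka = [H⁺][A⁻]/[HA] = [H⁺]² / ([HA]₀ − [H⁺]) = (4.786e-02)² / (0.293 − 4.786e-02) = 9.35e-03.

K_a = 9.35e-03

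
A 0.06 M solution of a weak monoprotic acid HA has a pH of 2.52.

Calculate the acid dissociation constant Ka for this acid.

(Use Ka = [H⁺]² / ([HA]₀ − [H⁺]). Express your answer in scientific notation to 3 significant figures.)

[H⁺] = 10^(−pH) = 10^(−2.52) = 3.020e-03 M. For HA ⇌ H⁺ + A⁻, Ka = [H⁺][A⁻]/[HA] = [H⁺]² / ([HA]₀ − [H⁺]) = (3.020e-03)² / (0.06 − 3.020e-03) = 1.60e-04.

K_a = 1.60e-04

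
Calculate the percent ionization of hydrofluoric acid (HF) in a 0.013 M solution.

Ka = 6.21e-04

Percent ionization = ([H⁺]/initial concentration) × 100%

Using Ka equilibrium: x² + Ka×x - Ka×C = 0. Solving: [H⁺] = 2.5477e-03. Percent = (2.5477e-03/0.013) × 100

Percent ionization = 19.6%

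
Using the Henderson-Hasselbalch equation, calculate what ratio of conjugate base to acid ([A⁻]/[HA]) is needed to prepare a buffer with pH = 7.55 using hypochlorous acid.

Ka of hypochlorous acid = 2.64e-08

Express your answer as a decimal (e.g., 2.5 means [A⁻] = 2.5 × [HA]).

pKa = -log(2.64e-08) = 7.5784. pH = pKa + log([A⁻]/[HA]), so log([A⁻]/[HA]) = pH − pKa = 7.55 − 7.5784 = -0.0284. [A⁻]/[HA] = 10^(-0.0284) = 0.937

[A⁻]/[HA] = 0.937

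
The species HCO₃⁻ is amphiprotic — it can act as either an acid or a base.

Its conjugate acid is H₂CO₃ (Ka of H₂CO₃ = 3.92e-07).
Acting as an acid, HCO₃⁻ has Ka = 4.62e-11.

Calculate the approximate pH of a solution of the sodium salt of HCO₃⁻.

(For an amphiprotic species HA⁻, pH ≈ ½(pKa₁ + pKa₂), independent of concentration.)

pKa₁ = -log(3.92e-07) = 6.41; pKa₂ = -log(4.62e-11) = 10.34. For an amphiprotic species, pH ≈ ½(pKa₁ + pKa₂) = ½(6.41 + 10.34) = 8.37.

pH = 8.37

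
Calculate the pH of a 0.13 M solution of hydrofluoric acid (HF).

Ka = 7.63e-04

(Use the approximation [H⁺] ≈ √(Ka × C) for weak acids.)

[H⁺] = √(Ka × C) = √(7.63e-04 × 0.13) = 9.9594e-03. pH = -log(9.9594e-03)

pH = 2.00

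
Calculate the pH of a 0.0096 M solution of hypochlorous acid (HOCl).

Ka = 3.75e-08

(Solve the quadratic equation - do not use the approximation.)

x² + Ka×x - Ka×C = 0. Using quadratic formula: [H⁺] = 1.8955e-05

pH = 4.72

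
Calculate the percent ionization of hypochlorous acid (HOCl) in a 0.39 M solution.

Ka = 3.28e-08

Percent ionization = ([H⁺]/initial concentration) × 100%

Using Ka equilibrium: x² + Ka×x - Ka×C = 0. Solving: [H⁺] = 1.1309e-04. Percent = (1.1309e-04/0.39) × 100

Percent ionization = 0.029%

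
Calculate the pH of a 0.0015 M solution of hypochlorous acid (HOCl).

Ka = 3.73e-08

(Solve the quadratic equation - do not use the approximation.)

x² + Ka×x - Ka×C = 0. Using quadratic formula: [H⁺] = 7.4613e-06

pH = 5.13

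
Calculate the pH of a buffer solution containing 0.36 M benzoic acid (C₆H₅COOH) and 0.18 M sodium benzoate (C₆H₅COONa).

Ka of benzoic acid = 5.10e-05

pKa = -log(5.10e-05) = 4.29. pH = pKa + log([A⁻]/[HA]) = 4.29 + log(0.18/0.36)

pH = 3.99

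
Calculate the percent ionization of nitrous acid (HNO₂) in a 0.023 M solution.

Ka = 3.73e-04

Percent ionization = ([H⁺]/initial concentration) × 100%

Using Ka equilibrium: x² + Ka×x - Ka×C = 0. Solving: [H⁺] = 2.7484e-03. Percent = (2.7484e-03/0.023) × 100

Percent ionization = 11.9%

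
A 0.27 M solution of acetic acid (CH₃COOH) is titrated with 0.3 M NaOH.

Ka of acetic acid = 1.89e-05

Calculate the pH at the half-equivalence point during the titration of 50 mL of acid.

At half-equivalence [HA] = [A⁻], so Henderson-Hasselbalch gives pH = pKa = -log(1.89e-05) = 4.72.

pH = pKa = 4.72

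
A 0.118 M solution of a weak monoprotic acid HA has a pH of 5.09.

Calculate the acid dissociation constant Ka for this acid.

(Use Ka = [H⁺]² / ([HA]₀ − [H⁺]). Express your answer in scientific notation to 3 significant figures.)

[H⁺] = 10^(−pH) = 10^(−5.09) = 8.128e-06 M. For HA ⇌ H⁺ + A⁻, Ka = [H⁺][A⁻]/[HA] = [H⁺]² / ([HA]₀ − [H⁺]) = (8.128e-06)² / (0.118 − 8.128e-06) = 5.60e-10.

K_a = 5.60e-10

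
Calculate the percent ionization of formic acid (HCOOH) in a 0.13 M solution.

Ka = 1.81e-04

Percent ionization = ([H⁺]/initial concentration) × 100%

Using Ka equilibrium: x² + Ka×x - Ka×C = 0. Solving: [H⁺] = 4.7611e-03. Percent = (4.7611e-03/0.13) × 100

Percent ionization = 3.66%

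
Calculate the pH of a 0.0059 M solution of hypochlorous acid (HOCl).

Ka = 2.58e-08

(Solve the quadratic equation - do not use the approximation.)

x² + Ka×x - Ka×C = 0. Using quadratic formula: [H⁺] = 1.2325e-05

pH = 4.91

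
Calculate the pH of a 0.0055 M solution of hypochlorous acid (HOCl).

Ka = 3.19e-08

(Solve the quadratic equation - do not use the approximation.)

x² + Ka×x - Ka×C = 0. Using quadratic formula: [H⁺] = 1.3230e-05

pH = 4.88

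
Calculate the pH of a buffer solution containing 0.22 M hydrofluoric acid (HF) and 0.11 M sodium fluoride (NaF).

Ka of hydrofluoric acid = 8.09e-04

pKa = -log(8.09e-04) = 3.09. pH = pKa + log([A⁻]/[HA]) = 3.09 + log(0.11/0.22)

pH = 2.79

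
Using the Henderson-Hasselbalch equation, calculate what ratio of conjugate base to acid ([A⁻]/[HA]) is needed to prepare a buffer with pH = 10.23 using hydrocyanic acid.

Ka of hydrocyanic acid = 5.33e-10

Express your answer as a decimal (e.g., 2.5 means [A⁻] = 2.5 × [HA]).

pKa = -log(5.33e-10) = 9.2733. pH = pKa + log([A⁻]/[HA]), so log([A⁻]/[HA]) = pH − pKa = 10.23 − 9.2733 = 0.9567. [A⁻]/[HA] = 10^(0.9567) = 9.05

[A⁻]/[HA] = 9.05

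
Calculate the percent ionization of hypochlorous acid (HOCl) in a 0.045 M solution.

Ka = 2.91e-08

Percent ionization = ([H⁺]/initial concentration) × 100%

Using Ka equilibrium: x² + Ka×x - Ka×C = 0. Solving: [H⁺] = 3.6172e-05. Percent = (3.6172e-05/0.045) × 100

Percent ionization = 0.0804%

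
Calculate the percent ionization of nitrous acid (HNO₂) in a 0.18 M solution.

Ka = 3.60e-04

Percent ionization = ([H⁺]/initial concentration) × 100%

Using Ka equilibrium: x² + Ka×x - Ka×C = 0. Solving: [H⁺] = 7.8719e-03. Percent = (7.8719e-03/0.18) × 100

Percent ionization = 4.37%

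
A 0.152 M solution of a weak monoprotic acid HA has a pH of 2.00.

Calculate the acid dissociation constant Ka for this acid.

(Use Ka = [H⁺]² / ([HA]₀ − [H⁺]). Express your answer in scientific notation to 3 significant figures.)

[H⁺] = 10^(−pH) = 10^(−2.00) = 1.000e-02 M. For HA ⇌ H⁺ + A⁻, Ka = [H⁺][A⁻]/[HA] = [H⁺]² / ([HA]₀ − [H⁺]) = (1.000e-02)² / (0.152 − 1.000e-02) = 7.04e-04.

K_a = 7.04e-04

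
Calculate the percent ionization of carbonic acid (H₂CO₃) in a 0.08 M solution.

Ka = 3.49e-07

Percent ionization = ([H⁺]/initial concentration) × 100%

Using Ka equilibrium: x² + Ka×x - Ka×C = 0. Solving: [H⁺] = 1.6692e-04. Percent = (1.6692e-04/0.08) × 100

Percent ionization = 0.209%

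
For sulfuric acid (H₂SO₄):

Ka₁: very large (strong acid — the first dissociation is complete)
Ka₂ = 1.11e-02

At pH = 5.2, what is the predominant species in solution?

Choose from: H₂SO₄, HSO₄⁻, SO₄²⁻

The first dissociation is complete, so H₂SO₄ itself is never the predominant species in water; pKa₂ = -log(1.11e-02) = 1.95. For a polyprotic acid the predominant species crosses at each pKa: below pKa_n the protonated form dominates, above it the deprotonated form does. At pH = 5.2, the predominant species is SO₄²⁻.

SO₄²⁻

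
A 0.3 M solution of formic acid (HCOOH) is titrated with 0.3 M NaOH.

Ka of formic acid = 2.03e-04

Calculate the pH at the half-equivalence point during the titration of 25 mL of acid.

At half-equivalence [HA] = [A⁻], so Henderson-Hasselbalch gives pH = pKa = -log(2.03e-04) = 3.69.

pH = pKa = 3.69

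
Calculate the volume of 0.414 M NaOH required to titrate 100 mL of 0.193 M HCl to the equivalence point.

At equivalence: moles acid = moles base. moles HCl = 0.193 × 100/1000 = 0.0193 mol. V_base = moles / 0.414 × 1000 = 46.6 mL.

V_{base} = 46.6 mL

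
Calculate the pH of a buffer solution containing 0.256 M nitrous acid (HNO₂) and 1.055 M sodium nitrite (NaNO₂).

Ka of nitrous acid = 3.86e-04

pKa = -log(3.86e-04) = 3.41. pH = pKa + log([A⁻]/[HA]) = 3.41 + log(1.055/0.256)

pH = 4.03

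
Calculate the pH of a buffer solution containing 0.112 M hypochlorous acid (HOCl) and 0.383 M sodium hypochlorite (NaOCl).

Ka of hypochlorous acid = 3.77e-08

pKa = -log(3.77e-08) = 7.42. pH = pKa + log([A⁻]/[HA]) = 7.42 + log(0.383/0.112)

pH = 7.96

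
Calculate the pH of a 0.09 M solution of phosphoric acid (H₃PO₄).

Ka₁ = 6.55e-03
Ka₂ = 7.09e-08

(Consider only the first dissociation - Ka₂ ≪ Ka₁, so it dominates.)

First dissociation dominates. From Ka₁ = [H⁺][HA⁻]/[H₂A], x² + Ka₁·x − Ka₁·C = 0 with C = 0.09 M and Ka₁ = 6.55e-03. Solving: [H⁺] = (−Ka₁ + √(Ka₁² + 4·Ka₁·C)) / 2 = 2.1225e-02 M. pH = -log(2.1225e-02) = 1.67.

pH = 1.67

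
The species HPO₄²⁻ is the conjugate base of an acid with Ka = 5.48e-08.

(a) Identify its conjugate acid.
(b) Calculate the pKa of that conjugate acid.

(a) The conjugate acid is formed by adding one H⁺ to HPO₄²⁻, giving H₂PO₄⁻. (b) pKa = -log(Ka) = -log(5.48e-08) = 7.26.

Conjugate acid: H₂PO₄⁻; pK_a = 7.26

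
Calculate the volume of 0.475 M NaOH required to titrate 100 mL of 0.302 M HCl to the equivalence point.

At equivalence: moles acid = moles base. moles HCl = 0.302 × 100/1000 = 0.0302 mol. V_base = moles / 0.475 × 1000 = 63.6 mL.

V_{base} = 63.6 mL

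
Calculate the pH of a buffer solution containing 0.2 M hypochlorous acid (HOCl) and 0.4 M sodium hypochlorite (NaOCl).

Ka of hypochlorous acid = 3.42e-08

pKa = -log(3.42e-08) = 7.47. pH = pKa + log([A⁻]/[HA]) = 7.47 + log(0.4/0.2)

pH = 7.77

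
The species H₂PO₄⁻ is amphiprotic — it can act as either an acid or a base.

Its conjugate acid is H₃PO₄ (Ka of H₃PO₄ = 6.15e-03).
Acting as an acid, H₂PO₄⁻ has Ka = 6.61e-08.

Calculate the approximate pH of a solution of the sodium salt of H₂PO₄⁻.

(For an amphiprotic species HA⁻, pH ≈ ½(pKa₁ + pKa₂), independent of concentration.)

pKa₁ = -log(6.15e-03) = 2.21; pKa₂ = -log(6.61e-08) = 7.18. For an amphiprotic species, pH ≈ ½(pKa₁ + pKa₂) = ½(2.21 + 7.18) = 4.70.

pH = 4.70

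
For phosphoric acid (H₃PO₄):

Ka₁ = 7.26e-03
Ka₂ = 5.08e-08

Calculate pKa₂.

pKa₂ = -log(Ka₂) = -log(5.08e-08) = 7.29.

pK_{a2} = 7.29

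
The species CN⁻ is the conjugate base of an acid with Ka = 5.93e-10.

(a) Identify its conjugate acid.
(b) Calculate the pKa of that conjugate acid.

(a) The conjugate acid is formed by adding one H⁺ to CN⁻, giving HCN. (b) pKa = -log(Ka) = -log(5.93e-10) = 9.23.

Conjugate acid: HCN; pK_a = 9.23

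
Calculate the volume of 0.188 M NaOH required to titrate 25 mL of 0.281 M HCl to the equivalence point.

At equivalence: moles acid = moles base. moles HCl = 0.281 × 25/1000 = 0.007025 mol. V_base = moles / 0.188 × 1000 = 37.4 mL.

V_{base} = 37.4 mL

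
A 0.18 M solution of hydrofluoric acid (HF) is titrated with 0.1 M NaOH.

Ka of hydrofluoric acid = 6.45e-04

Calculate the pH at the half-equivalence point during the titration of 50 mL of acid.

At half-equivalence [HA] = [A⁻], so Henderson-Hasselbalch gives pH = pKa = -log(6.45e-04) = 3.19.

pH = pKa = 3.19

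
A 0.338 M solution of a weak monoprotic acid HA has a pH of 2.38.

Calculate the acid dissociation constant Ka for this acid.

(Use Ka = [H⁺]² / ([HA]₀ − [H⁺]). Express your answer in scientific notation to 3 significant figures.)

[H⁺] = 10^(−pH) = 10^(−2.38) = 4.169e-03 M. For HA ⇌ H⁺ + A⁻, Ka = [H⁺][A⁻]/[HA] = [H⁺]² / ([HA]₀ − [H⁺]) = (4.169e-03)² / (0.338 − 4.169e-03) = 5.21e-05.

K_a = 5.21e-05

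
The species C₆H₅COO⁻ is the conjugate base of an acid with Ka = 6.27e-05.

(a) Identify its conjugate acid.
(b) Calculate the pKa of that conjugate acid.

(a) The conjugate acid is formed by adding one H⁺ to C₆H₅COO⁻, giving C₆H₅COOH. (b) pKa = -log(Ka) = -log(6.27e-05) = 4.20.

Conjugate acid: C₆H₅COOH; pK_a = 4.20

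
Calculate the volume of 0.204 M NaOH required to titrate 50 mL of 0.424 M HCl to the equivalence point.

At equivalence: moles acid = moles base. moles HCl = 0.424 × 50/1000 = 0.0212 mol. V_base = moles / 0.204 × 1000 = 103.9 mL.

V_{base} = 103.9 mL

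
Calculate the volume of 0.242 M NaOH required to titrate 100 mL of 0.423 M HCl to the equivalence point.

At equivalence: moles acid = moles base. moles HCl = 0.423 × 100/1000 = 0.0423 mol. V_base = moles / 0.242 × 1000 = 174.8 mL.

V_{base} = 174.8 mL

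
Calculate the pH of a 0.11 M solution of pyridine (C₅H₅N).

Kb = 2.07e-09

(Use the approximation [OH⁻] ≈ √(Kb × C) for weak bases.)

[OH⁻] = √(Kb × C) = √(2.07e-09 × 0.11) = 1.5090e-05. pOH = 4.82, pH = 14 - pOH

pH = 9.18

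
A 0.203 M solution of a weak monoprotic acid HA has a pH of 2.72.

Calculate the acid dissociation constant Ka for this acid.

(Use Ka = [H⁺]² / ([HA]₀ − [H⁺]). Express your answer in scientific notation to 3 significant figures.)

[H⁺] = 10^(−pH) = 10^(−2.72) = 1.905e-03 M. For HA ⇌ H⁺ + A⁻, Ka = [H⁺][A⁻]/[HA] = [H⁺]² / ([HA]₀ − [H⁺]) = (1.905e-03)² / (0.203 − 1.905e-03) = 1.81e-05.

K_a = 1.81e-05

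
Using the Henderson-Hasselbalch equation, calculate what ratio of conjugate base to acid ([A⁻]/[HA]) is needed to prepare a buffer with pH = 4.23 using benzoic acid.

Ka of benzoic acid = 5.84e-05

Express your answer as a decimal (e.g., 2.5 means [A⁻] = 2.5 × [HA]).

pKa = -log(5.84e-05) = 4.2336. pH = pKa + log([A⁻]/[HA]), so log([A⁻]/[HA]) = pH − pKa = 4.23 − 4.2336 = -0.0036. [A⁻]/[HA] = 10^(-0.0036) = 0.992

[A⁻]/[HA] = 0.992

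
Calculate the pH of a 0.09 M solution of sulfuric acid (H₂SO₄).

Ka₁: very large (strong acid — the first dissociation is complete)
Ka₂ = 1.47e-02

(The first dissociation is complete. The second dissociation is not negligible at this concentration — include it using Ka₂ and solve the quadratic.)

First dissociation is complete: [H⁺]₀ = [HSO₄⁻]₀ = C = 0.09 M. Second dissociation HSO₄⁻ ⇌ H⁺ + SO₄²⁻: let x = [SO₄²⁻]. Ka₂ = (C + x)·x / (C − x) = 1.47e-02 → x² + (C + Ka₂)·x − Ka₂·C = 0 → x² + 0.10470·x − 1.323e-03 = 0. x = (−0.10470 + √(0.10470² + 4 × 1.323e-03)) / 2 = 1.1396e-02 M. [H⁺] = C + x = 0.09 + 1.1396e-02 = 1.0140e-01 M. pH = -log(1.0140e-01) = 0.99.

pH = 0.99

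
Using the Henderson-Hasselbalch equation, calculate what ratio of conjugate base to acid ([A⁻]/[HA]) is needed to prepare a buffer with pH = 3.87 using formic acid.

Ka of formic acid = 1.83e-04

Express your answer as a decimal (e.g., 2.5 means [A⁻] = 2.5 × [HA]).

pKa = -log(1.83e-04) = 3.7375. pH = pKa + log([A⁻]/[HA]), so log([A⁻]/[HA]) = pH − pKa = 3.87 − 3.7375 = 0.1325. [A⁻]/[HA] = 10^(0.1325) = 1.36

[A⁻]/[HA] = 1.36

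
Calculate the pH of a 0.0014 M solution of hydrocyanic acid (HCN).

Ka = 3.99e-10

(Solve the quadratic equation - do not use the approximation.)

x² + Ka×x - Ka×C = 0. Using quadratic formula: [H⁺] = 7.4720e-07

pH = 6.13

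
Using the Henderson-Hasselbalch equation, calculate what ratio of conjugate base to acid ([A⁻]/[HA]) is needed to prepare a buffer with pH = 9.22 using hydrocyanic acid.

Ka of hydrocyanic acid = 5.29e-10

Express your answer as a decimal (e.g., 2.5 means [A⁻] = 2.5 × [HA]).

pKa = -log(5.29e-10) = 9.2765. pH = pKa + log([A⁻]/[HA]), so log([A⁻]/[HA]) = pH − pKa = 9.22 − 9.2765 = -0.0565. [A⁻]/[HA] = 10^(-0.0565) = 0.878

[A⁻]/[HA] = 0.878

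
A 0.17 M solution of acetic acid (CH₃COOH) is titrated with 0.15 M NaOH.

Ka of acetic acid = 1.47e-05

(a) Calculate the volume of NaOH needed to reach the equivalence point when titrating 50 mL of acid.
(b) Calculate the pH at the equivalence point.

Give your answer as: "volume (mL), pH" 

moles acid = 0.17 × 50/1000 = 0.0085 mol; V_base = moles/0.15 × 1000 = 56.7 mL. At equivalence only the conjugate base is present: [A⁻] = 0.0085/0.107 = 7.9687e-02 M. Kb = Kw/Ka = 6.80e-10; [OH⁻] = √(Kb × [A⁻]) = 7.3627e-06; pOH = 5.13; pH = 14 - pOH = 8.87.

V = 56.7 mL, pH = 8.87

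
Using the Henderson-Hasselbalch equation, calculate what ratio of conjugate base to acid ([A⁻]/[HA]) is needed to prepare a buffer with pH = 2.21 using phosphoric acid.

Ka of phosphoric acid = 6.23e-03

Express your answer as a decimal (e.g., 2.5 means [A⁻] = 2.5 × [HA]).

pKa = -log(6.23e-03) = 2.2055. pH = pKa + log([A⁻]/[HA]), so log([A⁻]/[HA]) = pH − pKa = 2.21 − 2.2055 = 0.0045. [A⁻]/[HA] = 10^(0.0045) = 1.01

[A⁻]/[HA] = 1.01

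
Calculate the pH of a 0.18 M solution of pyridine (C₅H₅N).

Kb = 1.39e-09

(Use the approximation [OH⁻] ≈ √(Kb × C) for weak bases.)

[OH⁻] = √(Kb × C) = √(1.39e-09 × 0.18) = 1.5818e-05. pOH = 4.80, pH = 14 - pOH

pH = 9.20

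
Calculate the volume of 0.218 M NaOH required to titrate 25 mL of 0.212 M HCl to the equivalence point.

At equivalence: moles acid = moles base. moles HCl = 0.212 × 25/1000 = 0.0053 mol. V_base = moles / 0.218 × 1000 = 24.3 mL.

V_{base} = 24.3 mL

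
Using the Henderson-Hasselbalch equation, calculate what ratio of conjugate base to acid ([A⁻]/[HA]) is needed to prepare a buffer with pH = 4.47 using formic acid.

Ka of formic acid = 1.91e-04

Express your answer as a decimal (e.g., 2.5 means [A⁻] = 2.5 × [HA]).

pKa = -log(1.91e-04) = 3.7190. pH = pKa + log([A⁻]/[HA]), so log([A⁻]/[HA]) = pH − pKa = 4.47 − 3.7190 = 0.7510. [A⁻]/[HA] = 10^(0.7510) = 5.64

[A⁻]/[HA] = 5.64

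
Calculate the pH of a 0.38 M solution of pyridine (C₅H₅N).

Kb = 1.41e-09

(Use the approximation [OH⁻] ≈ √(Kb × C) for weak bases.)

[OH⁻] = √(Kb × C) = √(1.41e-09 × 0.38) = 2.3147e-05. pOH = 4.64, pH = 14 - pOH

pH = 9.36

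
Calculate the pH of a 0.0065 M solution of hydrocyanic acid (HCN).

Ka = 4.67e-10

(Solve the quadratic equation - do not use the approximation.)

x² + Ka×x - Ka×C = 0. Using quadratic formula: [H⁺] = 1.7420e-06

pH = 5.76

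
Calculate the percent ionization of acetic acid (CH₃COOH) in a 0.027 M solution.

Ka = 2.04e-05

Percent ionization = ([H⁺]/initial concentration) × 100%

Using Ka equilibrium: x² + Ka×x - Ka×C = 0. Solving: [H⁺] = 7.3203e-04. Percent = (7.3203e-04/0.027) × 100

Percent ionization = 2.71%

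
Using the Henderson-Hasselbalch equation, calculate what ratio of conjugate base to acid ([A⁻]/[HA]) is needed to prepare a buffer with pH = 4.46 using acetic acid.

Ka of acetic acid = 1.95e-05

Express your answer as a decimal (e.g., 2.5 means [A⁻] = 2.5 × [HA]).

pKa = -log(1.95e-05) = 4.7100. pH = pKa + log([A⁻]/[HA]), so log([A⁻]/[HA]) = pH − pKa = 4.46 − 4.7100 = -0.2500. [A⁻]/[HA] = 10^(-0.2500) = 0.562

[A⁻]/[HA] = 0.562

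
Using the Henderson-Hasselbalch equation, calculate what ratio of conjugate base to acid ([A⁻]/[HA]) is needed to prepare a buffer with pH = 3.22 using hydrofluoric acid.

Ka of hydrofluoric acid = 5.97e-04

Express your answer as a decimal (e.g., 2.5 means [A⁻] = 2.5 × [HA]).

pKa = -log(5.97e-04) = 3.2240. pH = pKa + log([A⁻]/[HA]), so log([A⁻]/[HA]) = pH − pKa = 3.22 − 3.2240 = -0.0040. [A⁻]/[HA] = 10^(-0.0040) = 0.991

[A⁻]/[HA] = 0.991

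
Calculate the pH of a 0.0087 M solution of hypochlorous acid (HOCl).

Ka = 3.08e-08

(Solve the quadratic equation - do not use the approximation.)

x² + Ka×x - Ka×C = 0. Using quadratic formula: [H⁺] = 1.6354e-05

pH = 4.79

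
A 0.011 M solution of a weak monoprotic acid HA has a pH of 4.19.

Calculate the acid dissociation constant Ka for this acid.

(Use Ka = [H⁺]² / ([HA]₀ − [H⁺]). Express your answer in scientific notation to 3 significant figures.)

[H⁺] = 10^(−pH) = 10^(−4.19) = 6.457e-05 M. For HA ⇌ H⁺ + A⁻, Ka = [H⁺][A⁻]/[HA] = [H⁺]² / ([HA]₀ − [H⁺]) = (6.457e-05)² / (0.011 − 6.457e-05) = 3.81e-07.

K_a = 3.81e-07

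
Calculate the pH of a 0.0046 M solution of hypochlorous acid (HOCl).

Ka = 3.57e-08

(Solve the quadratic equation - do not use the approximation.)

x² + Ka×x - Ka×C = 0. Using quadratic formula: [H⁺] = 1.2797e-05

pH = 4.89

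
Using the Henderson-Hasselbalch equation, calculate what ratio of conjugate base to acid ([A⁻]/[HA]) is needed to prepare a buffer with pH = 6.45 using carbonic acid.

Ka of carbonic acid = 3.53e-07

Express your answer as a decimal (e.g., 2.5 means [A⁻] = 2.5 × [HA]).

pKa = -log(3.53e-07) = 6.4522. pH = pKa + log([A⁻]/[HA]), so log([A⁻]/[HA]) = pH − pKa = 6.45 − 6.4522 = -0.0022. [A⁻]/[HA] = 10^(-0.0022) = 0.995

[A⁻]/[HA] = 0.995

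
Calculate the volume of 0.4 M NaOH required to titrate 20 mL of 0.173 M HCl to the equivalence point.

At equivalence: moles acid = moles base. moles HCl = 0.173 × 20/1000 = 0.00346 mol. V_base = moles / 0.4 × 1000 = 8.7 mL.

V_{base} = 8.7 mL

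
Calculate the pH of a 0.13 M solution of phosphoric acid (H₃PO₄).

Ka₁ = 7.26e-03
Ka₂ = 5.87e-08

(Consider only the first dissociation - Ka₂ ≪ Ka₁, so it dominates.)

First dissociation dominates. From Ka₁ = [H⁺][HA⁻]/[H₂A], x² + Ka₁·x − Ka₁·C = 0 with C = 0.13 M and Ka₁ = 7.26e-03. Solving: [H⁺] = (−Ka₁ + √(Ka₁² + 4·Ka₁·C)) / 2 = 2.7305e-02 M. pH = -log(2.7305e-02) = 1.56.

pH = 1.56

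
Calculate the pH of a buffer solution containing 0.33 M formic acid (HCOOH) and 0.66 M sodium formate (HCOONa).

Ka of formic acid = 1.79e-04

pKa = -log(1.79e-04) = 3.75. pH = pKa + log([A⁻]/[HA]) = 3.75 + log(0.66/0.33)

pH = 4.05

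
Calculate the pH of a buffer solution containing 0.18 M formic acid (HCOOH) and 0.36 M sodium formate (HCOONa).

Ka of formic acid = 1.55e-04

pKa = -log(1.55e-04) = 3.81. pH = pKa + log([A⁻]/[HA]) = 3.81 + log(0.36/0.18)

pH = 4.11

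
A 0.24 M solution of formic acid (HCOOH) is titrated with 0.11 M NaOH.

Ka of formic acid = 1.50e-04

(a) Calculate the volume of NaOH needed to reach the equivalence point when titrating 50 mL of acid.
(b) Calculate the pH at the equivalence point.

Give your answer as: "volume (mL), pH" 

moles acid = 0.24 × 50/1000 = 0.012 mol; V_base = moles/0.11 × 1000 = 109.1 mL. At equivalence only the conjugate base is present: [A⁻] = 0.012/0.159 = 7.5429e-02 M. Kb = Kw/Ka = 6.67e-11; [OH⁻] = √(Kb × [A⁻]) = 2.2424e-06; pOH = 5.65; pH = 14 - pOH = 8.35.

V = 109.1 mL, pH = 8.35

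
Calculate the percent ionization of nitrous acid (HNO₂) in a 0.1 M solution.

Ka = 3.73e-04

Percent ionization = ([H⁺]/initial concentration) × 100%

Using Ka equilibrium: x² + Ka×x - Ka×C = 0. Solving: [H⁺] = 5.9237e-03. Percent = (5.9237e-03/0.1) × 100

Percent ionization = 5.92%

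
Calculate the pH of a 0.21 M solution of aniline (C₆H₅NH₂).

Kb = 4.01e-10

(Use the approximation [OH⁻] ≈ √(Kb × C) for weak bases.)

[OH⁻] = √(Kb × C) = √(4.01e-10 × 0.21) = 9.1766e-06. pOH = 5.04, pH = 14 - pOH

pH = 8.96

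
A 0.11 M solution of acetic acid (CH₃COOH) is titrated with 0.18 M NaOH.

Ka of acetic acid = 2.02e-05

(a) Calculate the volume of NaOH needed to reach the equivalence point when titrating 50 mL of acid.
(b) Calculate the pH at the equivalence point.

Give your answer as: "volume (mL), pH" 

moles acid = 0.11 × 50/1000 = 0.0055 mol; V_base = moles/0.18 × 1000 = 30.6 mL. At equivalence only the conjugate base is present: [A⁻] = 0.0055/0.081 = 6.8276e-02 M. Kb = Kw/Ka = 4.95e-10; [OH⁻] = √(Kb × [A⁻]) = 5.8138e-06; pOH = 5.24; pH = 14 - pOH = 8.76.

V = 30.6 mL, pH = 8.76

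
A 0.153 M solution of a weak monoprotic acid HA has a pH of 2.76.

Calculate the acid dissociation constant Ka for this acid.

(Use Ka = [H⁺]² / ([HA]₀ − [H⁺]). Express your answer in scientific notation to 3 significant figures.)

[H⁺] = 10^(−pH) = 10^(−2.76) = 1.738e-03 M. For HA ⇌ H⁺ + A⁻, Ka = [H⁺][A⁻]/[HA] = [H⁺]² / ([HA]₀ − [H⁺]) = (1.738e-03)² / (0.153 − 1.738e-03) = 2.00e-05.

K_a = 2.00e-05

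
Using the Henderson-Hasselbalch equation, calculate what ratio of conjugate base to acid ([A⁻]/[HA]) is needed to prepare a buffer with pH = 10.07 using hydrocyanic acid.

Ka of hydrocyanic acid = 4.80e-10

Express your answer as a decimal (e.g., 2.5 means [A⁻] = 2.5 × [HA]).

pKa = -log(4.80e-10) = 9.3188. pH = pKa + log([A⁻]/[HA]), so log([A⁻]/[HA]) = pH − pKa = 10.07 − 9.3188 = 0.7512. [A⁻]/[HA] = 10^(0.7512) = 5.64

[A⁻]/[HA] = 5.64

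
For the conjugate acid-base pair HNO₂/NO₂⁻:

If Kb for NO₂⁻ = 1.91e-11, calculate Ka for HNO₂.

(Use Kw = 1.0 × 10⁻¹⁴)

For a conjugate pair Ka × Kb = Kw, so Ka = Kw/Kb = 1.0 × 10⁻¹⁴ / 1.91e-11 = 5.24e-04.

K_a = 5.24e-04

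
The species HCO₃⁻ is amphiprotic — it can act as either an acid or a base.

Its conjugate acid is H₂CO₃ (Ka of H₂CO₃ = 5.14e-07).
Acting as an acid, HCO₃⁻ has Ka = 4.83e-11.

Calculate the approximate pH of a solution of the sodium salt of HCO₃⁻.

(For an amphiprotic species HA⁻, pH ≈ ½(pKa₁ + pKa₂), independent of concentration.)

pKa₁ = -log(5.14e-07) = 6.29; pKa₂ = -log(4.83e-11) = 10.32. For an amphiprotic species, pH ≈ ½(pKa₁ + pKa₂) = ½(6.29 + 10.32) = 8.30.

pH = 8.30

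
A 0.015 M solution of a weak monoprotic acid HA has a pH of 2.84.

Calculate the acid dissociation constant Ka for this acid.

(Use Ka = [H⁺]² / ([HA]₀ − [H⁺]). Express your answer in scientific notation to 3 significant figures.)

[H⁺] = 10^(−pH) = 10^(−2.84) = 1.445e-03 M. For HA ⇌ H⁺ + A⁻, Ka = [H⁺][A⁻]/[HA] = [H⁺]² / ([HA]₀ − [H⁺]) = (1.445e-03)² / (0.015 − 1.445e-03) = 1.54e-04.

K_a = 1.54e-04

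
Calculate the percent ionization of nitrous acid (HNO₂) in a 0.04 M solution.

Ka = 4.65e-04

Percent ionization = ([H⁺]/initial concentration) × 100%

Using Ka equilibrium: x² + Ka×x - Ka×C = 0. Solving: [H⁺] = 4.0865e-03. Percent = (4.0865e-03/0.04) × 100

Percent ionization = 10.2%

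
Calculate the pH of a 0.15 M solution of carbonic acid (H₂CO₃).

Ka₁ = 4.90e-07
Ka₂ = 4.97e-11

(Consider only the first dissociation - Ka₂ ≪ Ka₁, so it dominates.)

First dissociation dominates. From Ka₁ = [H⁺][HA⁻]/[H₂A], x² + Ka₁·x − Ka₁·C = 0 with C = 0.15 M and Ka₁ = 4.90e-07. Solving: [H⁺] = (−Ka₁ + √(Ka₁² + 4·Ka₁·C)) / 2 = 2.7086e-04 M. pH = -log(2.7086e-04) = 3.57.

pH = 3.57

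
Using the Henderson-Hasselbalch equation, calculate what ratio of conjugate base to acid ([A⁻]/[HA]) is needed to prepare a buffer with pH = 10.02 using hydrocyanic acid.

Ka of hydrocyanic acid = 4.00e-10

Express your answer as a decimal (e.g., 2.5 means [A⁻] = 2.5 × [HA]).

pKa = -log(4.00e-10) = 9.3979. pH = pKa + log([A⁻]/[HA]), so log([A⁻]/[HA]) = pH − pKa = 10.02 − 9.3979 = 0.6221. [A⁻]/[HA] = 10^(0.6221) = 4.19

[A⁻]/[HA] = 4.19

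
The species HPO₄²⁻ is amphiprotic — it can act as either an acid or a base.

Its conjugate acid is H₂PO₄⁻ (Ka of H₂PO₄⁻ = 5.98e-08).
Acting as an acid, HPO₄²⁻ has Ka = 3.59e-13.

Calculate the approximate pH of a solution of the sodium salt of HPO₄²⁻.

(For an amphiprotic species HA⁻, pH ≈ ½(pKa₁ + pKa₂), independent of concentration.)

pKa₁ = -log(5.98e-08) = 7.22; pKa₂ = -log(3.59e-13) = 12.44. For an amphiprotic species, pH ≈ ½(pKa₁ + pKa₂) = ½(7.22 + 12.44) = 9.83.

pH = 9.83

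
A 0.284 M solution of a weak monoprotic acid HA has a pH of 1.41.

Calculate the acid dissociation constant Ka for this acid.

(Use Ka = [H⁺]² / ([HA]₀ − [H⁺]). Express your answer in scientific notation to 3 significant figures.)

[H⁺] = 10^(−pH) = 10^(−1.41) = 3.890e-02 M. For HA ⇌ H⁺ + A⁻, Ka = [H⁺][A⁻]/[HA] = [H⁺]² / ([HA]₀ − [H⁺]) = (3.890e-02)² / (0.284 − 3.890e-02) = 6.18e-03.

K_a = 6.18e-03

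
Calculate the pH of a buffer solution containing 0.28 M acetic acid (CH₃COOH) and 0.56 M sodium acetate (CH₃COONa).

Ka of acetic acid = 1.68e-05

pKa = -log(1.68e-05) = 4.77. pH = pKa + log([A⁻]/[HA]) = 4.77 + log(0.56/0.28)

pH = 5.08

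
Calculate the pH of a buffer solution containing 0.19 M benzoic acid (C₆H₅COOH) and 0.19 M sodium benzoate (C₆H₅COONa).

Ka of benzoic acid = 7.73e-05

pKa = -log(7.73e-05) = 4.11. pH = pKa + log([A⁻]/[HA]) = 4.11 + log(0.19/0.19)

pH = 4.11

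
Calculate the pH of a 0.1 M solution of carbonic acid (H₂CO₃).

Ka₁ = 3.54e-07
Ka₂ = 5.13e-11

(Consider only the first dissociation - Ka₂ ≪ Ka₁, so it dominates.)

First dissociation dominates. From Ka₁ = [H⁺][HA⁻]/[H₂A], x² + Ka₁·x − Ka₁·C = 0 with C = 0.1 M and Ka₁ = 3.54e-07. Solving: [H⁺] = (−Ka₁ + √(Ka₁² + 4·Ka₁·C)) / 2 = 1.8797e-04 M. pH = -log(1.8797e-04) = 3.73.

pH = 3.73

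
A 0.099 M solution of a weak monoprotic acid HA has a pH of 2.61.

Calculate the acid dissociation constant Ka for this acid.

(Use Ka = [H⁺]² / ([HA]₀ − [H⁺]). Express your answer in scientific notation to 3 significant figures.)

[H⁺] = 10^(−pH) = 10^(−2.61) = 2.455e-03 M. For HA ⇌ H⁺ + A⁻, Ka = [H⁺][A⁻]/[HA] = [H⁺]² / ([HA]₀ − [H⁺]) = (2.455e-03)² / (0.099 − 2.455e-03) = 6.24e-05.

K_a = 6.24e-05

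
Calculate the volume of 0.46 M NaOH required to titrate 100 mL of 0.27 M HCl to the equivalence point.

At equivalence: moles acid = moles base. moles HCl = 0.27 × 100/1000 = 0.027 mol. V_base = moles / 0.46 × 1000 = 58.7 mL.

V_{base} = 58.7 mL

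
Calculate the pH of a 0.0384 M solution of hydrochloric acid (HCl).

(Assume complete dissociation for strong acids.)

[H⁺] = 0.0384 M for strong acid. pH = -log[H⁺] = -log(0.0384)

pH = 1.42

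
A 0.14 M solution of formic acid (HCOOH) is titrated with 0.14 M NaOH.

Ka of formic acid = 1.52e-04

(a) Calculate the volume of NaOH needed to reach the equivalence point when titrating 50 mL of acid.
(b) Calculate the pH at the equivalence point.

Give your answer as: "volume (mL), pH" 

moles acid = 0.14 × 50/1000 = 0.007 mol; V_base = moles/0.14 × 1000 = 50.0 mL. At equivalence only the conjugate base is present: [A⁻] = 0.007/0.100 = 7.0000e-02 M. Kb = Kw/Ka = 6.58e-11; [OH⁻] = √(Kb × [A⁻]) = 2.1460e-06; pOH = 5.67; pH = 14 - pOH = 8.33.

V = 50.0 mL, pH = 8.33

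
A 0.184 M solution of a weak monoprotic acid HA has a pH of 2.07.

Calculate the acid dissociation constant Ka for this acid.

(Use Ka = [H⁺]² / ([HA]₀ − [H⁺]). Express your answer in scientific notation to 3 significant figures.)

[H⁺] = 10^(−pH) = 10^(−2.07) = 8.511e-03 M. For HA ⇌ H⁺ + A⁻, Ka = [H⁺][A⁻]/[HA] = [H⁺]² / ([HA]₀ − [H⁺]) = (8.511e-03)² / (0.184 − 8.511e-03) = 4.13e-04.

K_a = 4.13e-04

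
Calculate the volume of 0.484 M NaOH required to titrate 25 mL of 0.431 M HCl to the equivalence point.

At equivalence: moles acid = moles base. moles HCl = 0.431 × 25/1000 = 0.01077 mol. V_base = moles / 0.484 × 1000 = 22.3 mL.

V_{base} = 22.3 mL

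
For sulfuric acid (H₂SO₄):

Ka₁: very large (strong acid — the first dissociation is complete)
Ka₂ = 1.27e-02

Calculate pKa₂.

pKa₂ = -log(Ka₂) = -log(1.27e-02) = 1.90.

pK_{a2} = 1.90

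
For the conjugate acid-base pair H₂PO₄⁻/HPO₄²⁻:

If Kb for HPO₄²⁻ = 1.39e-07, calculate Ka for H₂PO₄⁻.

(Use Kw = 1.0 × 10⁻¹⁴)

For a conjugate pair Ka × Kb = Kw, so Ka = Kw/Kb = 1.0 × 10⁻¹⁴ / 1.39e-07 = 7.19e-08.

K_a = 7.19e-08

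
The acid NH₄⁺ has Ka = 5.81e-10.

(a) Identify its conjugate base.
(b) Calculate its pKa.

(a) The conjugate base is formed by removing one H⁺ from NH₄⁺, giving NH₃. (b) pKa = -log(Ka) = -log(5.81e-10) = 9.24.

Conjugate base: NH₃; pK_a = 9.24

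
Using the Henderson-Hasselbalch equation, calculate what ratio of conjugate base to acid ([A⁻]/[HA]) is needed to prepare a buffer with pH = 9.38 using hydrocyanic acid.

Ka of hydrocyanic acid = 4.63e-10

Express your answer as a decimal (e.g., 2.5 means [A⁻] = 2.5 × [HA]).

pKa = -log(4.63e-10) = 9.3344. pH = pKa + log([A⁻]/[HA]), so log([A⁻]/[HA]) = pH − pKa = 9.38 − 9.3344 = 0.0456. [A⁻]/[HA] = 10^(0.0456) = 1.11

[A⁻]/[HA] = 1.11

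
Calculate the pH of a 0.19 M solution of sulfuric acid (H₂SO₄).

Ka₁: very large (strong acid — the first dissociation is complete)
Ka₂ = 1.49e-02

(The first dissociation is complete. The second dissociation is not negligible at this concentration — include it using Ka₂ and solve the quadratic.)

First dissociation is complete: [H⁺]₀ = [HSO₄⁻]₀ = C = 0.19 M. Second dissociation HSO₄⁻ ⇌ H⁺ + SO₄²⁻: let x = [SO₄²⁻]. Ka₂ = (C + x)·x / (C − x) = 1.49e-02 → x² + (C + Ka₂)·x − Ka₂·C = 0 → x² + 0.20490·x − 2.831e-03 = 0. x = (−0.20490 + √(0.20490² + 4 × 2.831e-03)) / 2 = 1.2993e-02 M. [H⁺] = C + x = 0.19 + 1.2993e-02 = 2.0299e-01 M. pH = -log(2.0299e-01) = 0.69.

pH = 0.69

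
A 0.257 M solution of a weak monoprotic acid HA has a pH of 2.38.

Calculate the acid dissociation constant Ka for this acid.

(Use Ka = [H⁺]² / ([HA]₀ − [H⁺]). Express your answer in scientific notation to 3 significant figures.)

[H⁺] = 10^(−pH) = 10^(−2.38) = 4.169e-03 M. For HA ⇌ H⁺ + A⁻, Ka = [H⁺][A⁻]/[HA] = [H⁺]² / ([HA]₀ − [H⁺]) = (4.169e-03)² / (0.257 − 4.169e-03) = 6.87e-05.

K_a = 6.87e-05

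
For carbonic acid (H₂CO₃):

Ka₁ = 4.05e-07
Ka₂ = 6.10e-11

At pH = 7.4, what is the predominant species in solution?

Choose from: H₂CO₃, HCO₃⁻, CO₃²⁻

pKa₁ = 6.39, pKa₂ = 10.21. For a polyprotic acid the predominant species crosses at each pKa: below pKa_n the protonated form dominates, above it the deprotonated form does. At pH = 7.4, the predominant species is HCO₃⁻.

HCO₃⁻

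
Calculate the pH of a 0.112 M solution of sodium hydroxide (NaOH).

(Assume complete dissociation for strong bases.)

[OH⁻] = 0.112 M for strong base. pOH = -log[OH⁻] = 0.95, pH = 14 - pOH

pH = 13.05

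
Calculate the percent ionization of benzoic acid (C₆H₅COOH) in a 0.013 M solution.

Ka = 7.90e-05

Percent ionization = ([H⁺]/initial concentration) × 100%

Using Ka equilibrium: x² + Ka×x - Ka×C = 0. Solving: [H⁺] = 9.7468e-04. Percent = (9.7468e-04/0.013) × 100

Percent ionization = 7.5%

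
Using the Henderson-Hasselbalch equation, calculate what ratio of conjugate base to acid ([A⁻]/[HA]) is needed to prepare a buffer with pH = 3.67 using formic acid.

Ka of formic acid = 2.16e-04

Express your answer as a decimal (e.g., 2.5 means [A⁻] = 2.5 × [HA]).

pKa = -log(2.16e-04) = 3.6655. pH = pKa + log([A⁻]/[HA]), so log([A⁻]/[HA]) = pH − pKa = 3.67 − 3.6655 = 0.0045. [A⁻]/[HA] = 10^(0.0045) = 1.01

[A⁻]/[HA] = 1.01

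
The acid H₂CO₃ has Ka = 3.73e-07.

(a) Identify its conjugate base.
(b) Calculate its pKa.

(a) The conjugate base is formed by removing one H⁺ from H₂CO₃, giving HCO₃⁻. (b) pKa = -log(Ka) = -log(3.73e-07) = 6.43.

Conjugate base: HCO₃⁻; pK_a = 6.43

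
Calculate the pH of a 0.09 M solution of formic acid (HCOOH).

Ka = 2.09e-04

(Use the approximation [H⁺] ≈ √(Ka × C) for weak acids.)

[H⁺] = √(Ka × C) = √(2.09e-04 × 0.09) = 4.3370e-03. pH = -log(4.3370e-03)

pH = 2.36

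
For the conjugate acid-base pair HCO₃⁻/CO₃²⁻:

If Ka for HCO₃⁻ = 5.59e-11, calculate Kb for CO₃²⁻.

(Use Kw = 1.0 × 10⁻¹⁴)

For a conjugate pair Ka × Kb = Kw, so Kb = Kw/Ka = 1.0 × 10⁻¹⁴ / 5.59e-11 = 1.79e-04.

K_b = 1.79e-04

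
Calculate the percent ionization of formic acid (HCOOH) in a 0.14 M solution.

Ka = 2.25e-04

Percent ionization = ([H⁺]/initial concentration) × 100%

Using Ka equilibrium: x² + Ka×x - Ka×C = 0. Solving: [H⁺] = 5.5011e-03. Percent = (5.5011e-03/0.14) × 100

Percent ionization = 3.93%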